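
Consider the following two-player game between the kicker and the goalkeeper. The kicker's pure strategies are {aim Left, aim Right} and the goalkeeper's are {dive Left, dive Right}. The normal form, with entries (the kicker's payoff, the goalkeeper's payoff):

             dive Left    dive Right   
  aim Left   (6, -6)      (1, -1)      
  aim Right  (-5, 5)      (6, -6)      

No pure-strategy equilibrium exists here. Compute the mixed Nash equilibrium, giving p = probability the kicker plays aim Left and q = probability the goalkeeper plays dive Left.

p = 11/16, q = 5/16

The kicker's mix must leave the goalkeeper indifferent between dive Left and dive Right.
  the goalkeeper's payoff to dive Left: p·(-6) + (1−p)·5 = -11p + 5
  the goalkeeper's payoff to dive Right: p·(-1) + (1−p)·(-6) = 5p - 6
  -11p + 5 = 5p - 6  ⇒  -16p = -11  ⇒  p = 11/16.
The goalkeeper's mix must leave the kicker indifferent between aim Left and aim Right.
  the kicker's payoff to aim Left: q·6 + (1−q)·1 = 5q + 1
  the kicker's payoff to aim Right: q·(-5) + (1−q)·6 = -11q + 6
  5q + 1 = -11q + 6  ⇒  16q = 5  ⇒  q = 5/16.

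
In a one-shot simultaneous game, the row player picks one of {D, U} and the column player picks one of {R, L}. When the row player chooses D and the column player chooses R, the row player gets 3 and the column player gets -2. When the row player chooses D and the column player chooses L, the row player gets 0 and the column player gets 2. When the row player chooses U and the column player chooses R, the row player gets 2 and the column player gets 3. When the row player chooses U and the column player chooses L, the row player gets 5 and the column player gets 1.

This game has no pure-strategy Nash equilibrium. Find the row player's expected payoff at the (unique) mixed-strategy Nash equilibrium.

The column player's mix must leave the row player indifferent between D and U.
  the row player's payoff from D: q·3 + (1−q)·0 = 3q
  the row player's payoff from U: q·2 + (1−q)·5 = -3q + 5
  3q = -3q + 5  ⇒  6q = 5  ⇒  q = 5/6.
At equilibrium the row player is indifferent across rows, so the row player's payoff equals the payoff from D: (5/6)·3 + (1/6)·0 = 5/2.

5/2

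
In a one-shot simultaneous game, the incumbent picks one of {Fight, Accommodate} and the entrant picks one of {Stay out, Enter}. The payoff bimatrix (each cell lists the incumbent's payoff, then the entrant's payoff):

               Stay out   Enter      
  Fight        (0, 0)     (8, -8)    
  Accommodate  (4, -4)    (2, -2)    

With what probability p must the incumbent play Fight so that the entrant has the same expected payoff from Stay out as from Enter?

The entrant's indifference between Stay out and Enter determines the incumbent's mixing probability p:
  the entrant's payoff from Stay out: p·0 + (1−p)·(-4) = 4p - 4
  the entrant's payoff from Enter: p·(-8) + (1−p)·(-2) = -6p - 2
  4p - 4 = -6p - 2  ⇒  10p = 2  ⇒  p = 1/5.

p = 1/5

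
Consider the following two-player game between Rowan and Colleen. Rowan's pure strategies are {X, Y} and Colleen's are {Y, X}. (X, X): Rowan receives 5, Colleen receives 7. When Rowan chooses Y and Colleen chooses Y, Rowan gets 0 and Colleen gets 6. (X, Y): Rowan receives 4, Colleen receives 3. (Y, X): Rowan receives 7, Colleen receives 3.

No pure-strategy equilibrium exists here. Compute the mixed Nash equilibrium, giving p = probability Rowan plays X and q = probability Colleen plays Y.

Set Colleen's expected payoff from Y equal to that from X:
  Colleen's payoff to Y: p·3 + (1−p)·6 = -3p + 6
  Colleen's payoff to X: p·7 + (1−p)·3 = 4p + 3
  -3p + 6 = 4p + 3  ⇒  -7p = -3  ⇒  p = 3/7.
Colleen's mix must leave Rowan indifferent between X and Y.
  Rowan's expected payoff from X: q·4 + (1−q)·5 = -q + 5
  Rowan's expected payoff from Y: q·0 + (1−q)·7 = -7q + 7
  -q + 5 = -7q + 7  ⇒  6q = 2  ⇒  q = 1/3.

p = 3/7, q = 1/3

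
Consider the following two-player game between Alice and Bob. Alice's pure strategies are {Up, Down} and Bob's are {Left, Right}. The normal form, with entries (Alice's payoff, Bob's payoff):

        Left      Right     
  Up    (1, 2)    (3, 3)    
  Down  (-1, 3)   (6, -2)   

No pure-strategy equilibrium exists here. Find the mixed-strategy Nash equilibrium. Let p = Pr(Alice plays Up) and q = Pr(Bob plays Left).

p = 5/6, q = 3/5

Alice's mix must leave Bob indifferent between Left and Right.
  Bob's payoff from Left: p·2 + (1−p)·3 = -p + 3
  Bob's payoff from Right: p·3 + (1−p)·(-2) = 5p - 2
  -p + 3 = 5p - 2  ⇒  -6p = -5  ⇒  p = 5/6.
In a mixed equilibrium Alice is indifferent between Up and Down; this condition fixes q.
  Alice's payoff to Up: q·1 + (1−q)·3 = -2q + 3
  Alice's payoff to Down: q·(-1) + (1−q)·6 = -7q + 6
  -2q + 3 = -7q + 6  ⇒  5q = 3  ⇒  q = 3/5.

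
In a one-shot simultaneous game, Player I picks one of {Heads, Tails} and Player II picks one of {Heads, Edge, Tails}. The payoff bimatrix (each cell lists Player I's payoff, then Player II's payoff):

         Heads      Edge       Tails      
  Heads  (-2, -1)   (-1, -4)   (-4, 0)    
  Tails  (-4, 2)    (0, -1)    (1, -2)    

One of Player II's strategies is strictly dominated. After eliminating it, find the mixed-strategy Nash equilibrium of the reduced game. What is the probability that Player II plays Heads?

q = 5/7

Player II's strategy Edge is strictly dominated by Heads: -1 > -4 and 2 > -1. Eliminate Edge.
Set Player I's expected payoff from Heads equal to that from Tails:
  Player I's expected payoff from Heads: q·(-2) + (1−q)·(-4) = 2q - 4
  Player I's expected payoff from Tails: q·(-4) + (1−q)·1 = -5q + 1
  2q - 4 = -5q + 1  ⇒  7q = 5  ⇒  q = 5/7.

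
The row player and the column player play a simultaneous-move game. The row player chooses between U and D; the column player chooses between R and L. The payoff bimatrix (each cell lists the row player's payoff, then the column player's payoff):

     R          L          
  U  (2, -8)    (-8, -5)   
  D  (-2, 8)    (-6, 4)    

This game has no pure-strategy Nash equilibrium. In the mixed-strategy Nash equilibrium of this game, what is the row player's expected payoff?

The row player's indifference between U and D determines the column player's mixing probability q:
  the row player's expected payoff from U: q·2 + (1−q)·(-8) = 10q - 8
  the row player's expected payoff from D: q·(-2) + (1−q)·(-6) = 4q - 6
  10q - 8 = 4q - 6  ⇒  6q = 2  ⇒  q = 1/3.
At equilibrium the row player is indifferent across rows, so the row player's payoff equals the payoff from U: (1/3)·2 + (2/3)·(-8) = -14/3.

-14/3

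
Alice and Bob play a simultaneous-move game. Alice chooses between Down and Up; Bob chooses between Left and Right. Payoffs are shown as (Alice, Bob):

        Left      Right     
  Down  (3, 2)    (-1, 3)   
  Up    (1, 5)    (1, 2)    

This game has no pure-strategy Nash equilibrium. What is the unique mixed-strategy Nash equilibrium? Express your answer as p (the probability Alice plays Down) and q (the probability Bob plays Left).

p = 3/4, q = 1/2

For Bob to be willing to mix, Bob must be indifferent between Left and Right, which pins down Alice's mix.
  Bob's payoff from Left: p·2 + (1−p)·5 = -3p + 5
  Bob's payoff from Right: p·3 + (1−p)·2 = p + 2
  -3p + 5 = p + 2  ⇒  -4p = -3  ⇒  p = 3/4.
For Alice to be willing to mix, Alice must be indifferent between Down and Up, which pins down Bob's mix.
  Alice's payoff from Down: q·3 + (1−q)·(-1) = 4q - 1
  Alice's payoff from Up: q·1 + (1−q)·1 = 1
  4q - 1 = 1  ⇒  4q = 2  ⇒  q = 1/2.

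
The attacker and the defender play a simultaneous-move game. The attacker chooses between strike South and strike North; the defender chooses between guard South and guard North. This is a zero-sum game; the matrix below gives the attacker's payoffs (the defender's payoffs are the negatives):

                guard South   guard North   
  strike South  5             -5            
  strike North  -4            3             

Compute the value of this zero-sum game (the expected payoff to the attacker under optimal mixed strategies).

For the attacker to be willing to mix, the attacker must be indifferent between strike South and strike North, which pins down the defender's mix.
  the attacker's payoff to strike South: q·5 + (1−q)·(-5) = 10q - 5
  the attacker's payoff to strike North: q·(-4) + (1−q)·3 = -7q + 3
  10q - 5 = -7q + 3  ⇒  17q = 8  ⇒  q = 8/17.
The value is the attacker's expected payoff against this mix (using strike South): (8/17)·5 + (9/17)·(-5) = -5/17.

v = -5/17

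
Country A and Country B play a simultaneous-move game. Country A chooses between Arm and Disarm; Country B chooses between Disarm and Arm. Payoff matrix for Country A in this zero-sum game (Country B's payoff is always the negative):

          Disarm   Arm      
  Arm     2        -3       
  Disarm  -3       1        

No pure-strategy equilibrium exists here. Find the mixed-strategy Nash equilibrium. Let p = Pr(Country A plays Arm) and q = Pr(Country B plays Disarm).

p = 4/9, q = 4/9

In a mixed equilibrium Country B is indifferent between Disarm and Arm; this condition fixes p.
  Country B's payoff from Disarm: p·(-2) + (1−p)·3 = -5p + 3
  Country B's payoff from Arm: p·3 + (1−p)·(-1) = 4p - 1
  -5p + 3 = 4p - 1  ⇒  -9p = -4  ⇒  p = 4/9.
For Country A to be willing to mix, Country A must be indifferent between Arm and Disarm, which pins down Country B's mix.
  Country A's payoff from Arm: q·2 + (1−q)·(-3) = 5q - 3
  Country A's payoff from Disarm: q·(-3) + (1−q)·1 = -4q + 1
  5q - 3 = -4q + 1  ⇒  9q = 4  ⇒  q = 4/9.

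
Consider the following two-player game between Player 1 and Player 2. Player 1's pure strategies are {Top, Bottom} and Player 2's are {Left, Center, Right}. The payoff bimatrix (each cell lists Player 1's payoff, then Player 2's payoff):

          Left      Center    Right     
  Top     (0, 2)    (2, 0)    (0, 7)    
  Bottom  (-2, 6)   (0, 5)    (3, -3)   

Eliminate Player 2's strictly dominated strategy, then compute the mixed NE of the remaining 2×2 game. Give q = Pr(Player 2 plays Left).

Player 2's strategy Center is strictly dominated by Left: 2 > 0 and 6 > 5. Eliminate Center.
For Player 1 to be willing to mix, Player 1 must be indifferent between Top and Bottom, which pins down Player 2's mix.
  Player 1's payoff from Top: q·0 + (1−q)·0 = 0
  Player 1's payoff from Bottom: q·(-2) + (1−q)·3 = -5q + 3
  0 = -5q + 3  ⇒  5q = 3  ⇒  q = 3/5.

q = 3/5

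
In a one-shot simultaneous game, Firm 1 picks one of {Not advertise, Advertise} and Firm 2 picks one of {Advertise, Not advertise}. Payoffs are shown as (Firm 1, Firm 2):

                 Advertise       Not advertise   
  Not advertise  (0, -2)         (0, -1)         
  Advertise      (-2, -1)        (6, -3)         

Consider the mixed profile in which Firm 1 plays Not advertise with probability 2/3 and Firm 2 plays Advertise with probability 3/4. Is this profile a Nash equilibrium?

Yes

Check Firm 2's indifference given Firm 1's mix p = 2/3:
  payoff from Advertise = -5/3; payoff from Not advertise = -5/3 — equal.
Check Firm 1's indifference given Firm 2's mix q = 3/4:
  payoff from Not advertise = 0; payoff from Advertise = 0 — equal.
Both players are indifferent, so neither can profitably deviate.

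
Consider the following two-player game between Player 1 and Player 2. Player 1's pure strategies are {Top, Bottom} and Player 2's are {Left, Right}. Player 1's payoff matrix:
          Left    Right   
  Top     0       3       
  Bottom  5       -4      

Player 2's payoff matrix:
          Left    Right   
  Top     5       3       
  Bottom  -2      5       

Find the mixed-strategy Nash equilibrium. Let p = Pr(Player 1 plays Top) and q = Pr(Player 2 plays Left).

p = 7/9, q = 7/12

In a mixed equilibrium Player 2 is indifferent between Left and Right; this condition fixes p.
  Player 2's payoff from Left: p·5 + (1−p)·(-2) = 7p - 2
  Player 2's payoff from Right: p·3 + (1−p)·5 = -2p + 5
  7p - 2 = -2p + 5  ⇒  9p = 7  ⇒  p = 7/9.
In a mixed equilibrium Player 1 is indifferent between Top and Bottom; this condition fixes q.
  Player 1's payoff from Top: q·0 + (1−q)·3 = -3q + 3
  Player 1's payoff from Bottom: q·5 + (1−q)·(-4) = 9q - 4
  -3q + 3 = 9q - 4  ⇒  -12q = -7  ⇒  q = 7/12.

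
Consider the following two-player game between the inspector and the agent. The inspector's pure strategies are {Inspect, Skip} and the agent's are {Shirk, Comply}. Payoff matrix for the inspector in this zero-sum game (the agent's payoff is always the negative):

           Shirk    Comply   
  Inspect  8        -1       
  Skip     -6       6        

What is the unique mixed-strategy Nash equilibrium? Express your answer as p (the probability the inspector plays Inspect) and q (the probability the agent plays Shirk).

p = 4/7, q = 1/3

In a mixed equilibrium the agent is indifferent between Shirk and Comply; this condition fixes p.
  the agent's payoff from Shirk: p·(-8) + (1−p)·6 = -14p + 6
  the agent's payoff from Comply: p·1 + (1−p)·(-6) = 7p - 6
  -14p + 6 = 7p - 6  ⇒  -21p = -12  ⇒  p = 4/7.
The inspector's indifference between Inspect and Skip determines the agent's mixing probability q:
  the inspector's payoff from Inspect: q·8 + (1−q)·(-1) = 9q - 1
  the inspector's payoff from Skip: q·(-6) + (1−q)·6 = -12q + 6
  9q - 1 = -12q + 6  ⇒  21q = 7  ⇒  q = 1/3.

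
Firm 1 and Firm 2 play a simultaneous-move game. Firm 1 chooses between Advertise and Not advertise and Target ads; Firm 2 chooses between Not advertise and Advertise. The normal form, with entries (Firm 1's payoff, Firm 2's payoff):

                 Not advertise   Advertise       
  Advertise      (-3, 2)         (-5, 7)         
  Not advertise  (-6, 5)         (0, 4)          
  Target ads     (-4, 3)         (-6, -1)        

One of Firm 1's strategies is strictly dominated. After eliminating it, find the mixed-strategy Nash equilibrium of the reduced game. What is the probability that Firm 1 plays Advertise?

Firm 1's strategy Target ads is strictly dominated by Advertise: -3 > -4 and -5 > -6. Eliminate Target ads.
Firm 2's indifference between Not advertise and Advertise determines Firm 1's mixing probability p:
  Firm 2's payoff to Not advertise: p·2 + (1−p)·5 = -3p + 5
  Firm 2's payoff to Advertise: p·7 + (1−p)·4 = 3p + 4
  -3p + 5 = 3p + 4  ⇒  -6p = -1  ⇒  p = 1/6.

p = 1/6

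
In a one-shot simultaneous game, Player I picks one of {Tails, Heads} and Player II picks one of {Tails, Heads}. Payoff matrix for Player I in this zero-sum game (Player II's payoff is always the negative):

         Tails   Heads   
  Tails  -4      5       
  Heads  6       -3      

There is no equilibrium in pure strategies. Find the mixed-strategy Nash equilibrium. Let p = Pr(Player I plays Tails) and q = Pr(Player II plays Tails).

Player I's mix must leave Player II indifferent between Tails and Heads.
  Player II's expected payoff from Tails: p·4 + (1−p)·(-6) = 10p - 6
  Player II's expected payoff from Heads: p·(-5) + (1−p)·3 = -8p + 3
  10p - 6 = -8p + 3  ⇒  18p = 9  ⇒  p = 1/2.
For Player I to be willing to mix, Player I must be indifferent between Tails and Heads, which pins down Player II's mix.
  Player I's payoff to Tails: q·(-4) + (1−q)·5 = -9q + 5
  Player I's payoff to Heads: q·6 + (1−q)·(-3) = 9q - 3
  -9q + 5 = 9q - 3  ⇒  -18q = -8  ⇒  q = 4/9.

p = 1/2, q = 4/9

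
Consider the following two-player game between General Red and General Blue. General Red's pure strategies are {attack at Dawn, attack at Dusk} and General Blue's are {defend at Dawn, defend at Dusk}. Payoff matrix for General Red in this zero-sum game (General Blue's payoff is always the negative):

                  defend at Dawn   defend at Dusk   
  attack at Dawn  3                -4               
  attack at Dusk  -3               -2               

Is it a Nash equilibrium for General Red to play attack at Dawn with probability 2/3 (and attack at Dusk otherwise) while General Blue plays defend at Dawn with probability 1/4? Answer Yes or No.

Given General Red's mix p = 2/3, General Blue's payoff from defend at Dawn is -1 but from defend at Dusk is 10/3. General Blue strictly prefers defend at Dusk, so General Blue would not mix.
So the proposed profile is not a Nash equilibrium.

No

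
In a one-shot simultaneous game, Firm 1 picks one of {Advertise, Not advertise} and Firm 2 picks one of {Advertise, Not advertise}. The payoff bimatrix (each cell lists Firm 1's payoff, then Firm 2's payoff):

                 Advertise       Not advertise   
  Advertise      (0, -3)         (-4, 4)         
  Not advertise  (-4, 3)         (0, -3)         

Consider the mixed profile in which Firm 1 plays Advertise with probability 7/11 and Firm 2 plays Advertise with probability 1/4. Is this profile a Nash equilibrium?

No

Given Firm 1's mix p = 7/11, Firm 2's payoff from Advertise is -9/11 but from Not advertise is 16/11. Firm 2 strictly prefers Not advertise, so Firm 2 would not mix.
So the proposed profile is not a Nash equilibrium.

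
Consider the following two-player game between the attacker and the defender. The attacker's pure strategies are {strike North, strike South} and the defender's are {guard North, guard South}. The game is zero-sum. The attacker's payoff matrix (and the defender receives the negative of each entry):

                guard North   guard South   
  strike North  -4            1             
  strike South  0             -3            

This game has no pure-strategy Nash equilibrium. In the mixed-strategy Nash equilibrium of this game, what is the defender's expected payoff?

3/2

Set the defender's expected payoff from guard North equal to that from guard South:
  the defender's expected payoff from guard North: p·4 + (1−p)·0 = 4p
  the defender's expected payoff from guard South: p·(-1) + (1−p)·3 = -4p + 3
  4p = -4p + 3  ⇒  8p = 3  ⇒  p = 3/8.
At equilibrium the defender is indifferent across columns, so the defender's payoff equals the payoff from guard North: (3/8)·4 + (5/8)·0 = 3/2.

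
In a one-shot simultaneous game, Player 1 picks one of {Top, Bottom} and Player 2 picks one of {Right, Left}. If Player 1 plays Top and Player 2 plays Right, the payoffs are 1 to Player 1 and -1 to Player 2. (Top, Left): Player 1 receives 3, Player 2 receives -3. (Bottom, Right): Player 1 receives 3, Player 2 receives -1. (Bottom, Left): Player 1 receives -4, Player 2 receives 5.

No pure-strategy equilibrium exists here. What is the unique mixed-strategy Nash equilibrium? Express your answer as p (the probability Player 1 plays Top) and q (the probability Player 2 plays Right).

p = 3/4, q = 7/9

Player 1's mix must leave Player 2 indifferent between Right and Left.
  Player 2's payoff to Right: p·(-1) + (1−p)·(-1) = -1
  Player 2's payoff to Left: p·(-3) + (1−p)·5 = -8p + 5
  -1 = -8p + 5  ⇒  8p = 6  ⇒  p = 3/4.
Set Player 1's expected payoff from Top equal to that from Bottom:
  Player 1's payoff from Top: q·1 + (1−q)·3 = -2q + 3
  Player 1's payoff from Bottom: q·3 + (1−q)·(-4) = 7q - 4
  -2q + 3 = 7q - 4  ⇒  -9q = -7  ⇒  q = 7/9.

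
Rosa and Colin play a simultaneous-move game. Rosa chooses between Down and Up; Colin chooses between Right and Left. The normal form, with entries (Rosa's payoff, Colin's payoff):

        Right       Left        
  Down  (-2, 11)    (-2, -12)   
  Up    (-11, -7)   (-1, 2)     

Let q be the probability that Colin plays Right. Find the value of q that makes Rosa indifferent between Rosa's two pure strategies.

q = 1/10

Colin's mix must leave Rosa indifferent between Down and Up.
  Rosa's payoff to Down: q·(-2) + (1−q)·(-2) = -2
  Rosa's payoff to Up: q·(-11) + (1−q)·(-1) = -10q - 1
  -2 = -10q - 1  ⇒  10q = 1  ⇒  q = 1/10.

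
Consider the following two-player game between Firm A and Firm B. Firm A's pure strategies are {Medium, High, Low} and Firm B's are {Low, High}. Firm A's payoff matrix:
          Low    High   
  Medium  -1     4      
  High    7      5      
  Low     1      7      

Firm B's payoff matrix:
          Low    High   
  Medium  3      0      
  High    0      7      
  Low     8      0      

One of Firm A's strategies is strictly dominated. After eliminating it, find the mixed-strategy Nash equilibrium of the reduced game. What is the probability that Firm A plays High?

p = 8/15

Firm A's strategy Medium is strictly dominated by Low: 1 > -1 and 7 > 4. Eliminate Medium.
In a mixed equilibrium Firm B is indifferent between Low and High; this condition fixes p.
  Firm B's payoff to Low: p·0 + (1−p)·8 = -8p + 8
  Firm B's payoff to High: p·7 + (1−p)·0 = 7p
  -8p + 8 = 7p  ⇒  -15p = -8  ⇒  p = 8/15.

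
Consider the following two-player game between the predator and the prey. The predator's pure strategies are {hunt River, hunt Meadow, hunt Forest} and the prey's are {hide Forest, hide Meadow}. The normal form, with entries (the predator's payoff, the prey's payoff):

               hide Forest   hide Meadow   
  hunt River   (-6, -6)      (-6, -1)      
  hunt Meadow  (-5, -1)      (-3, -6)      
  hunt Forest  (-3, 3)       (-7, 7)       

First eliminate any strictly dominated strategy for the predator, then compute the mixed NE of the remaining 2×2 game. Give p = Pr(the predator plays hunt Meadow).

p = 4/9

The predator's strategy hunt River is strictly dominated by hunt Meadow: -5 > -6 and -3 > -6. Eliminate hunt River.
The predator's mix must leave the prey indifferent between hide Forest and hide Meadow.
  the prey's expected payoff from hide Forest: p·(-1) + (1−p)·3 = -4p + 3
  the prey's expected payoff from hide Meadow: p·(-6) + (1−p)·7 = -13p + 7
  -4p + 3 = -13p + 7  ⇒  9p = 4  ⇒  p = 4/9.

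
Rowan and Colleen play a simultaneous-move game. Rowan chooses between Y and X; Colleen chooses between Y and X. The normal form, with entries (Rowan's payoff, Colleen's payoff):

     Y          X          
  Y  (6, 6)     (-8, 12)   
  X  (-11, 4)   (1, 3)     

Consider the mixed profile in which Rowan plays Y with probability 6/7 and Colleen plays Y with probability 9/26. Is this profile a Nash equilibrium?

Given Rowan's mix p = 6/7, Colleen's payoff from Y is 40/7 but from X is 75/7. Colleen strictly prefers X, so Colleen would not mix.
So the proposed profile is not a Nash equilibrium.

No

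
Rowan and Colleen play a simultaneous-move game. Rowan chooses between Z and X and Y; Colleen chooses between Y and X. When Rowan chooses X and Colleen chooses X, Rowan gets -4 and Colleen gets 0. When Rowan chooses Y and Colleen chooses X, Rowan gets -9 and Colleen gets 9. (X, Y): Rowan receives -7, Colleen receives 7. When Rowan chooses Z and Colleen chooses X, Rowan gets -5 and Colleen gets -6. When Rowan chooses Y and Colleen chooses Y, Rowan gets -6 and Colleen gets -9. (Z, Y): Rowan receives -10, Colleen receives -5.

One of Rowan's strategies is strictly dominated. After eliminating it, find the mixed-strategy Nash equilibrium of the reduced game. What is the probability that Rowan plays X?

p = 18/25

Rowan's strategy Z is strictly dominated by X: -7 > -10 and -4 > -5. Eliminate Z.
In a mixed equilibrium Colleen is indifferent between Y and X; this condition fixes p.
  Colleen's payoff from Y: p·7 + (1−p)·(-9) = 16p - 9
  Colleen's payoff from X: p·0 + (1−p)·9 = -9p + 9
  16p - 9 = -9p + 9  ⇒  25p = 18  ⇒  p = 18/25.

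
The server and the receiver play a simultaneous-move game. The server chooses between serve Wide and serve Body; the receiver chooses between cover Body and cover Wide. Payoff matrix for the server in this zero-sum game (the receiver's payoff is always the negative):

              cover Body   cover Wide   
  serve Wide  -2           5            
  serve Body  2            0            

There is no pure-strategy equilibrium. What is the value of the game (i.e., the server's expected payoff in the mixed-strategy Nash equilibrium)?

v = 10/9

The receiver's mix must leave the server indifferent between serve Wide and serve Body.
  the server's payoff from serve Wide: q·(-2) + (1−q)·5 = -7q + 5
  the server's payoff from serve Body: q·2 + (1−q)·0 = 2q
  -7q + 5 = 2q  ⇒  -9q = -5  ⇒  q = 5/9.
The value is the server's expected payoff against this mix (using serve Wide): (5/9)·(-2) + (4/9)·5 = 10/9.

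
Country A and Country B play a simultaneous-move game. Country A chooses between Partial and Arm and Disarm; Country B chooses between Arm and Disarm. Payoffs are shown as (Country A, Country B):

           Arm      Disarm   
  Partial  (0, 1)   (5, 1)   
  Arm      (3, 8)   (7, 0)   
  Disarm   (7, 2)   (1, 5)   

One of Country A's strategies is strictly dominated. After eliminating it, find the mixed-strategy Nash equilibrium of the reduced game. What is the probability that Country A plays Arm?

Country A's strategy Partial is strictly dominated by Arm: 3 > 0 and 7 > 5. Eliminate Partial.
For Country B to be willing to mix, Country B must be indifferent between Arm and Disarm, which pins down Country A's mix.
  Country B's expected payoff from Arm: p·8 + (1−p)·2 = 6p + 2
  Country B's expected payoff from Disarm: p·0 + (1−p)·5 = -5p + 5
  6p + 2 = -5p + 5  ⇒  11p = 3  ⇒  p = 3/11.

p = 3/11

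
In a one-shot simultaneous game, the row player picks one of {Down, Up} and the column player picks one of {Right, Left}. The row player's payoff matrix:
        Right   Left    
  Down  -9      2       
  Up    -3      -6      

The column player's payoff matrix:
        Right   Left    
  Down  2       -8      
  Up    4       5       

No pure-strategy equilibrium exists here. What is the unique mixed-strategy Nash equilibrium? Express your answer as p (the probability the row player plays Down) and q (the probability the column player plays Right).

p = 1/11, q = 4/7

In a mixed equilibrium the column player is indifferent between Right and Left; this condition fixes p.
  the column player's expected payoff from Right: p·2 + (1−p)·4 = -2p + 4
  the column player's expected payoff from Left: p·(-8) + (1−p)·5 = -13p + 5
  -2p + 4 = -13p + 5  ⇒  11p = 1  ⇒  p = 1/11.
Set the row player's expected payoff from Down equal to that from Up:
  the row player's payoff to Down: q·(-9) + (1−q)·2 = -11q + 2
  the row player's payoff to Up: q·(-3) + (1−q)·(-6) = 3q - 6
  -11q + 2 = 3q - 6  ⇒  -14q = -8  ⇒  q = 4/7.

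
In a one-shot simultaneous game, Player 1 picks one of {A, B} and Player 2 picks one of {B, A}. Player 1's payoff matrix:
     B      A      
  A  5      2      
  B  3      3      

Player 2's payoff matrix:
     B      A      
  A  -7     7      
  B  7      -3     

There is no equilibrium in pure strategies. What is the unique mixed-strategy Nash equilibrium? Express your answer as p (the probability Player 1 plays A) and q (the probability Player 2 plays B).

Set Player 2's expected payoff from B equal to that from A:
  Player 2's expected payoff from B: p·(-7) + (1−p)·7 = -14p + 7
  Player 2's expected payoff from A: p·7 + (1−p)·(-3) = 10p - 3
  -14p + 7 = 10p - 3  ⇒  -24p = -10  ⇒  p = 5/12.
For Player 1 to be willing to mix, Player 1 must be indifferent between A and B, which pins down Player 2's mix.
  Player 1's expected payoff from A: q·5 + (1−q)·2 = 3q + 2
  Player 1's expected payoff from B: q·3 + (1−q)·3 = 3
  3q + 2 = 3  ⇒  3q = 1  ⇒  q = 1/3.

p = 5/12, q = 1/3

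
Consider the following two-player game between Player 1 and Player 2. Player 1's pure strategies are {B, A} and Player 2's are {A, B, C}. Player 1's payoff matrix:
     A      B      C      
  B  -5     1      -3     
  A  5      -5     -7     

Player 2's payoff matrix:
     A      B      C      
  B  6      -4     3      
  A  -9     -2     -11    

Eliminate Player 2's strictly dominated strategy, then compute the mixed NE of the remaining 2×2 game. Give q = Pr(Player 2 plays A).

Player 2's strategy C is strictly dominated by A: 6 > 3 and -9 > -11. Eliminate C.
Player 1's indifference between B and A determines Player 2's mixing probability q:
  Player 1's payoff from B: q·(-5) + (1−q)·1 = -6q + 1
  Player 1's payoff from A: q·5 + (1−q)·(-5) = 10q - 5
  -6q + 1 = 10q - 5  ⇒  -16q = -6  ⇒  q = 3/8.

q = 3/8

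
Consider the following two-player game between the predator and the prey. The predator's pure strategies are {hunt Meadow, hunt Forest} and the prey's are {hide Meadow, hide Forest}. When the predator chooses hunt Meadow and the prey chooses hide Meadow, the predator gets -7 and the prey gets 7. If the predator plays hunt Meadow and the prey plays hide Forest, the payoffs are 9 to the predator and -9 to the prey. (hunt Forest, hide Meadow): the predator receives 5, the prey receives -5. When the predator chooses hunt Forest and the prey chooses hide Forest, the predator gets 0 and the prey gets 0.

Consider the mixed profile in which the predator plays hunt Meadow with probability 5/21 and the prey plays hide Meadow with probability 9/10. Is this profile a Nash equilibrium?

Given the prey's mix q = 9/10, the predator's payoff from hunt Meadow is -27/5 but from hunt Forest is 9/2. The predator strictly prefers hunt Forest, so the predator would not mix.
So the proposed profile is not a Nash equilibrium.

No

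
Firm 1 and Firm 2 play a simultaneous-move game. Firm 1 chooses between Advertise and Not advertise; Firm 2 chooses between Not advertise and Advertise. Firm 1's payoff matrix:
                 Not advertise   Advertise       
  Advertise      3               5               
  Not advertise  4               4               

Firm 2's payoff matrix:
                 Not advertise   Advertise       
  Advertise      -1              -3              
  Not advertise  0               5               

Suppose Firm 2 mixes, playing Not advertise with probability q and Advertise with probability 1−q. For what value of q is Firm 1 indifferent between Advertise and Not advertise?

q = 1/2

Set Firm 1's expected payoff from Advertise equal to that from Not advertise:
  Firm 1's payoff from Advertise: q·3 + (1−q)·5 = -2q + 5
  Firm 1's payoff from Not advertise: q·4 + (1−q)·4 = 4
  -2q + 5 = 4  ⇒  -2q = -1  ⇒  q = 1/2.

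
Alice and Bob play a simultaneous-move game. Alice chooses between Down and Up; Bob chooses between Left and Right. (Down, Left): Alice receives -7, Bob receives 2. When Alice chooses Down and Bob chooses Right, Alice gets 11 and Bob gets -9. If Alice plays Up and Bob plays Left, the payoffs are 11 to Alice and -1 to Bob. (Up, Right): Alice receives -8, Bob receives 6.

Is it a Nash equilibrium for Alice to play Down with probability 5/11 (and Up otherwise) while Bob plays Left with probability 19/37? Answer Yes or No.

No

Given Alice's mix p = 5/11, Bob's payoff from Left is 4/11 but from Right is -9/11. Bob strictly prefers Left, so Bob would not mix.
So the proposed profile is not a Nash equilibrium.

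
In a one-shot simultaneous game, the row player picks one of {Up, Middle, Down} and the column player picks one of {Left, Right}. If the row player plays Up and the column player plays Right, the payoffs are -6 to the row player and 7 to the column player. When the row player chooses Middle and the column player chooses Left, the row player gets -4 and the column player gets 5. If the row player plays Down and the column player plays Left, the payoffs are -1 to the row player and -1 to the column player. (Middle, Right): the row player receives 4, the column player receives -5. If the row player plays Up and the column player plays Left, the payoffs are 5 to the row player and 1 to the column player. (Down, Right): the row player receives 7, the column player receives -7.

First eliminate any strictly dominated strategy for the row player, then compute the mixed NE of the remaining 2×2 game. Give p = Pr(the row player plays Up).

The row player's strategy Middle is strictly dominated by Down: -1 > -4 and 7 > 4. Eliminate Middle.
The column player's indifference between Left and Right determines the row player's mixing probability p:
  the column player's payoff to Left: p·1 + (1−p)·(-1) = 2p - 1
  the column player's payoff to Right: p·7 + (1−p)·(-7) = 14p - 7
  2p - 1 = 14p - 7  ⇒  -12p = -6  ⇒  p = 1/2.

p = 1/2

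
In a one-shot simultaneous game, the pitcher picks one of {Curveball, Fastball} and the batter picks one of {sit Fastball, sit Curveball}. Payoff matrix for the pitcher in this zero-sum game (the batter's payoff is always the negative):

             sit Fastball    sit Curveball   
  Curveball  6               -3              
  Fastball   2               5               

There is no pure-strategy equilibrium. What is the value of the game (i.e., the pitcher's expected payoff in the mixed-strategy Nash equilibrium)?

Set the pitcher's expected payoff from Curveball equal to that from Fastball:
  the pitcher's payoff to Curveball: q·6 + (1−q)·(-3) = 9q - 3
  the pitcher's payoff to Fastball: q·2 + (1−q)·5 = -3q + 5
  9q - 3 = -3q + 5  ⇒  12q = 8  ⇒  q = 2/3.
The value is the pitcher's expected payoff against this mix (using Curveball): (2/3)·6 + (1/3)·(-3) = 3.

v = 3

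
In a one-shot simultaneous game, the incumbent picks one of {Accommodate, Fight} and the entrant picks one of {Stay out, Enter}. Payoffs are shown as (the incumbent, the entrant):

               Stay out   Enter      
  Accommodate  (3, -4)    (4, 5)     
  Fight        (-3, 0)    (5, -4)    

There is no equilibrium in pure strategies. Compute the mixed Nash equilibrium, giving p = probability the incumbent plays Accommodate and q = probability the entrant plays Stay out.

The entrant's indifference between Stay out and Enter determines the incumbent's mixing probability p:
  the entrant's payoff to Stay out: p·(-4) + (1−p)·0 = -4p
  the entrant's payoff to Enter: p·5 + (1−p)·(-4) = 9p - 4
  -4p = 9p - 4  ⇒  -13p = -4  ⇒  p = 4/13.
The incumbent's indifference between Accommodate and Fight determines the entrant's mixing probability q:
  the incumbent's payoff from Accommodate: q·3 + (1−q)·4 = -q + 4
  the incumbent's payoff from Fight: q·(-3) + (1−q)·5 = -8q + 5
  -q + 4 = -8q + 5  ⇒  7q = 1  ⇒  q = 1/7.

p = 4/13, q = 1/7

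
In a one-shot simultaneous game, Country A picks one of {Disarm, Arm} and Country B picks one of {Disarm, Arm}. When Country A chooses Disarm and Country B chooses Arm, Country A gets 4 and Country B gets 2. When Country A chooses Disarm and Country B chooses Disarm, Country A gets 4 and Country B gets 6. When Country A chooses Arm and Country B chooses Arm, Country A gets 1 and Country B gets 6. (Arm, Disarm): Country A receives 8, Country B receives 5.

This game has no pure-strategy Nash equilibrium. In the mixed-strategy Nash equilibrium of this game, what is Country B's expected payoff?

For Country B to be willing to mix, Country B must be indifferent between Disarm and Arm, which pins down Country A's mix.
  Country B's payoff from Disarm: p·6 + (1−p)·5 = p + 5
  Country B's payoff from Arm: p·2 + (1−p)·6 = -4p + 6
  p + 5 = -4p + 6  ⇒  5p = 1  ⇒  p = 1/5.
At equilibrium Country B is indifferent across columns, so Country B's payoff equals the payoff from Disarm: (1/5)·6 + (4/5)·5 = 26/5.

26/5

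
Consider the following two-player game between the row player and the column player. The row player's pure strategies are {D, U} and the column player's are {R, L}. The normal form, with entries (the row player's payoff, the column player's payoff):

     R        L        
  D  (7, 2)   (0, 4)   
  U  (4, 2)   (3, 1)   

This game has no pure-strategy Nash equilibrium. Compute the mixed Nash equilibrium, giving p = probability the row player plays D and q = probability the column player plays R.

The row player's mix must leave the column player indifferent between R and L.
  the column player's expected payoff from R: p·2 + (1−p)·2 = 2
  the column player's expected payoff from L: p·4 + (1−p)·1 = 3p + 1
  2 = 3p + 1  ⇒  -3p = -1  ⇒  p = 1/3.
In a mixed equilibrium the row player is indifferent between D and U; this condition fixes q.
  the row player's payoff to D: q·7 + (1−q)·0 = 7q
  the row player's payoff to U: q·4 + (1−q)·3 = q + 3
  7q = q + 3  ⇒  6q = 3  ⇒  q = 1/2.

p = 1/3, q = 1/2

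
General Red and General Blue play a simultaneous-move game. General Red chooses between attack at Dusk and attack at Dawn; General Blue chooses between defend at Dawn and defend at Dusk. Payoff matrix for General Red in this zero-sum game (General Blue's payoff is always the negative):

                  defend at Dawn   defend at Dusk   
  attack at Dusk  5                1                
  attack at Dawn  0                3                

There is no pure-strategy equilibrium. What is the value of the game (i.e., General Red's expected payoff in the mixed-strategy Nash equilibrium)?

v = 15/7

For General Red to be willing to mix, General Red must be indifferent between attack at Dusk and attack at Dawn, which pins down General Blue's mix.
  General Red's expected payoff from attack at Dusk: q·5 + (1−q)·1 = 4q + 1
  General Red's expected payoff from attack at Dawn: q·0 + (1−q)·3 = -3q + 3
  4q + 1 = -3q + 3  ⇒  7q = 2  ⇒  q = 2/7.
The value is General Red's expected payoff against this mix (using attack at Dusk): (2/7)·5 + (5/7)·1 = 15/7.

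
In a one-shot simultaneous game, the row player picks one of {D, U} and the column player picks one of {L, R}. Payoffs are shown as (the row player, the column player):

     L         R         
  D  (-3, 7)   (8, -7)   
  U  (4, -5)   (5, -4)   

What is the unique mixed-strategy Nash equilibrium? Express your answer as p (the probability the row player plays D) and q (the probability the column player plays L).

p = 1/15, q = 3/10

For the column player to be willing to mix, the column player must be indifferent between L and R, which pins down the row player's mix.
  the column player's payoff from L: p·7 + (1−p)·(-5) = 12p - 5
  the column player's payoff from R: p·(-7) + (1−p)·(-4) = -3p - 4
  12p - 5 = -3p - 4  ⇒  15p = 1  ⇒  p = 1/15.
The column player's mix must leave the row player indifferent between D and U.
  the row player's payoff to D: q·(-3) + (1−q)·8 = -11q + 8
  the row player's payoff to U: q·4 + (1−q)·5 = -q + 5
  -11q + 8 = -q + 5  ⇒  -10q = -3  ⇒  q = 3/10.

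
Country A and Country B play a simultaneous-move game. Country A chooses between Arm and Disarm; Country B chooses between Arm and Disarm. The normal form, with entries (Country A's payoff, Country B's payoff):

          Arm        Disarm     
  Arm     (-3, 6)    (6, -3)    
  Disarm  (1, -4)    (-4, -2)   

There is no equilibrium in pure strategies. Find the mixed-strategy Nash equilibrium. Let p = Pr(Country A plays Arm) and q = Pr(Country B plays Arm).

p = 2/11, q = 5/7

Country A's mix must leave Country B indifferent between Arm and Disarm.
  Country B's payoff from Arm: p·6 + (1−p)·(-4) = 10p - 4
  Country B's payoff from Disarm: p·(-3) + (1−p)·(-2) = -p - 2
  10p - 4 = -p - 2  ⇒  11p = 2  ⇒  p = 2/11.
For Country A to be willing to mix, Country A must be indifferent between Arm and Disarm, which pins down Country B's mix.
  Country A's expected payoff from Arm: q·(-3) + (1−q)·6 = -9q + 6
  Country A's expected payoff from Disarm: q·1 + (1−q)·(-4) = 5q - 4
  -9q + 6 = 5q - 4  ⇒  -14q = -10  ⇒  q = 5/7.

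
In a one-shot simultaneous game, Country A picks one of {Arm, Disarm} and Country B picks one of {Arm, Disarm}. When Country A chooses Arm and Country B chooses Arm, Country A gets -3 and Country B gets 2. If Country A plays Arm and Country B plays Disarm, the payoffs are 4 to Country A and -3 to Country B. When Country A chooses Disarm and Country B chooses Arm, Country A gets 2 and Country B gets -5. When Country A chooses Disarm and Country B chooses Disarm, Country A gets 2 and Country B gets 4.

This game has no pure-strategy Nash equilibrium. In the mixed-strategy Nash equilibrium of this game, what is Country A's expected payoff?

For Country A to be willing to mix, Country A must be indifferent between Arm and Disarm, which pins down Country B's mix.
  Country A's payoff from Arm: q·(-3) + (1−q)·4 = -7q + 4
  Country A's payoff from Disarm: q·2 + (1−q)·2 = 2
  -7q + 4 = 2  ⇒  -7q = -2  ⇒  q = 2/7.
At equilibrium Country A is indifferent across rows, so Country A's payoff equals the payoff from Arm: (2/7)·(-3) + (5/7)·4 = 2.

2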